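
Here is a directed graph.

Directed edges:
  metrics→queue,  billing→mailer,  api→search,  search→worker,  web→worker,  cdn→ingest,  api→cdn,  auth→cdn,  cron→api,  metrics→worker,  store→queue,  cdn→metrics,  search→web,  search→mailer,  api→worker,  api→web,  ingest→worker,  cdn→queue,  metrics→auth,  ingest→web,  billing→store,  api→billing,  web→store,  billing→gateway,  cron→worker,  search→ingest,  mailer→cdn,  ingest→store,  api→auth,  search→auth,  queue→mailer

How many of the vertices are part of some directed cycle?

A vertex is on a directed cycle iff it belongs to a strongly connected component of size ≥ 2 (or has a self-loop).
The vertices on cycles are {cdn, web, auth, queue, store, ingest, mailer, metrics} — 8 in total.

8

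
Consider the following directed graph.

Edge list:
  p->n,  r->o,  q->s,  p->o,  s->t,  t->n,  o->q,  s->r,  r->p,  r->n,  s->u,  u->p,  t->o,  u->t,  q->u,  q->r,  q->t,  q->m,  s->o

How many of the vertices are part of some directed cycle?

A vertex is on a directed cycle iff it belongs to a strongly connected component of size ≥ 2 (or has a self-loop).
The vertices on cycles are {o, p, q, r, s, t, u} — 7 in total.

7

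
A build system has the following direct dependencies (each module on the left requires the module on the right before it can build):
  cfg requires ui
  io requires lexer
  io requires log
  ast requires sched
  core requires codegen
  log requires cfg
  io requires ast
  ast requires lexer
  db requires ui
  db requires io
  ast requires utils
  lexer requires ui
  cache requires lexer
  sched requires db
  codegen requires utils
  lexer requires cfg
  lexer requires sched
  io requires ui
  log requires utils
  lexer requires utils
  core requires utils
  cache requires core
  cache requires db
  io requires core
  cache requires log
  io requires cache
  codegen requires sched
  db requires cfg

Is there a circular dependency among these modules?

Yes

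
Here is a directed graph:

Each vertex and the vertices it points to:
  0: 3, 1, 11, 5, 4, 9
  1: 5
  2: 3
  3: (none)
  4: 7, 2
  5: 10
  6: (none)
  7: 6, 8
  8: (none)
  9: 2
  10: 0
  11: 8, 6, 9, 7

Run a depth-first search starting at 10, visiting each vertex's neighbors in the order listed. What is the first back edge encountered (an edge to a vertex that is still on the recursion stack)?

5→10

DFS from 10 (visiting each vertex's neighbors in the order listed); mark gray on enter, black on exit:
10 gray
  0 gray
    3 gray
    3 black
    1 gray
      5 gray
        5→10: 10 is gray → back edge
First back edge: 5 → 10.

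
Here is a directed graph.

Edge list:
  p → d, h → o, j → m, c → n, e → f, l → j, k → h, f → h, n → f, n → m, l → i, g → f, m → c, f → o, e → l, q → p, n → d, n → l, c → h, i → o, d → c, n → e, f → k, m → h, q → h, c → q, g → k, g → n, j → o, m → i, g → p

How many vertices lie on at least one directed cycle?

9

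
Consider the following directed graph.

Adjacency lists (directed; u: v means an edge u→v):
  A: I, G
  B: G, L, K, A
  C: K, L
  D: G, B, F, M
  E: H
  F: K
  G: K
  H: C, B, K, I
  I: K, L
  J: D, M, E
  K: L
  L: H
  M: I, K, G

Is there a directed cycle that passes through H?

Yes

H is on a cycle iff H can reach itself via ≥1 edge.
H → C → L → H — yes.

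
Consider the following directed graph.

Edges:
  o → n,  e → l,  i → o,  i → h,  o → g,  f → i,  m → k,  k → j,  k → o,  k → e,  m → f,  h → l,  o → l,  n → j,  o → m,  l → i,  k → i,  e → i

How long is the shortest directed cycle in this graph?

3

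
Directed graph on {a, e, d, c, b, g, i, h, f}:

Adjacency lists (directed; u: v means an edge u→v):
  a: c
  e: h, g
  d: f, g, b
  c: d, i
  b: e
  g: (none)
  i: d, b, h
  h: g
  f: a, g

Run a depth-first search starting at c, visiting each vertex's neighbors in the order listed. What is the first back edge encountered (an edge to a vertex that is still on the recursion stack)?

DFS from c (visiting each vertex's neighbors in the order listed); mark gray on enter, black on exit:
c gray
  d gray
    f gray
      a gray
        a→c: c is gray → back edge
First back edge: a → c.

a->c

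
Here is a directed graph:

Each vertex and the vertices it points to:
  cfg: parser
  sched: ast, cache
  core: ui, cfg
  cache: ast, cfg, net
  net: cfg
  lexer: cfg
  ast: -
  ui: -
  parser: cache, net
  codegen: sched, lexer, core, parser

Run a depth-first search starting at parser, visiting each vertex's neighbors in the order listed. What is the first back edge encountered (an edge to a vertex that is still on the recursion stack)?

cfg->parser

DFS from parser (visiting each vertex's neighbors in the order listed); mark gray on enter, black on exit:
parser gray
  cache gray
    ast gray
    ast black
    cfg gray
      cfg→parser: parser is gray → back edge
First back edge: cfg → parser.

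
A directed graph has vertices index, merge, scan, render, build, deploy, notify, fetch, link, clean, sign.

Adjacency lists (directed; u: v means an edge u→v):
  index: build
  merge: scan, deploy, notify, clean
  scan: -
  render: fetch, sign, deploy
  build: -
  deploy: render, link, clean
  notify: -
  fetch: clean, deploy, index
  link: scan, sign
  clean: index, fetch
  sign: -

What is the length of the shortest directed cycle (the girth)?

2

For each vertex v, BFS finds the shortest path from v back to v.
The shortest such closed walk is deploy → render → deploy, length 2.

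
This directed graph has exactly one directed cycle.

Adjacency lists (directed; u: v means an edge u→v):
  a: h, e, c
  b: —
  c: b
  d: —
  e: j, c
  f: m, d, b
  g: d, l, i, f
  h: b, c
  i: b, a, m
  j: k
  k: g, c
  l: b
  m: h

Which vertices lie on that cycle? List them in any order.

DFS with gray/black marking from g:
g gray
  d gray
  d black
  l gray
    b gray
    b black
  l black
  i gray
    i→b: b black — skip
    a gray
      h gray
        h→b: b black — skip
        c gray
          c→b: b black — skip
        c black
      h black
      e gray
        j gray
          k gray
            k→g: g is gray → back edge
Back edge closes the cycle g → i → a → e → j → k → g; its vertices are {a, e, g, i, j, k}.

a, e, g, i, j, k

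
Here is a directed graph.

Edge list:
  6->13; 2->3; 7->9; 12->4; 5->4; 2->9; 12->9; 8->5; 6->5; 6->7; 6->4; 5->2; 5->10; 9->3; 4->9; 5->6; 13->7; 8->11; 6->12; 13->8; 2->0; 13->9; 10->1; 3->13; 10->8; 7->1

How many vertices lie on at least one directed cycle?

A vertex is on a directed cycle iff it belongs to a strongly connected component of size ≥ 2 (or has a self-loop).
The vertices on cycles are {2, 3, 4, 5, 6, 7, 8, 9, 10, 12, 13} — 11 in total.

11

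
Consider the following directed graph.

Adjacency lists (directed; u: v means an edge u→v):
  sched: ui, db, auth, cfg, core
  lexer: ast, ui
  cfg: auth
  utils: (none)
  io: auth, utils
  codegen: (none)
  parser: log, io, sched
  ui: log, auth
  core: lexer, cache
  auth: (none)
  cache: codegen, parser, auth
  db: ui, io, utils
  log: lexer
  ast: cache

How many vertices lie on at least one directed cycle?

9

A vertex is on a directed cycle iff it belongs to a strongly connected component of size ≥ 2 (or has a self-loop).
The vertices on cycles are {db, ui, ast, log, core, cache, lexer, sched, parser} — 9 in total.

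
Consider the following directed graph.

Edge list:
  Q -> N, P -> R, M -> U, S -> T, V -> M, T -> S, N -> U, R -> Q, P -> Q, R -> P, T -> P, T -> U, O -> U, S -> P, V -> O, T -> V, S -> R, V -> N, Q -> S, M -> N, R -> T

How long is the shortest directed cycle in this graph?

2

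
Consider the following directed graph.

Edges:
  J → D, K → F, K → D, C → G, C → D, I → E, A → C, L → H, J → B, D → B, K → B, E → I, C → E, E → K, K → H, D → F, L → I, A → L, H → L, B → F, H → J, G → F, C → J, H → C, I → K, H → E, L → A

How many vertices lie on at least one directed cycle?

7

A vertex is on a directed cycle iff it belongs to a strongly connected component of size ≥ 2 (or has a self-loop).
The vertices on cycles are {A, C, E, H, I, K, L} — 7 in total.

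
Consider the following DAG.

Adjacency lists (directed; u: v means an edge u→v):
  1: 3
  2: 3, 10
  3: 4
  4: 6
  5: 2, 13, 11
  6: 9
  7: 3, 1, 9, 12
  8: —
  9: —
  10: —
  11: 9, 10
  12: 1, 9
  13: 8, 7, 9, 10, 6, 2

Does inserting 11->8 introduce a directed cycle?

Adding 11→8 creates a cycle iff 8 can already reach 11.
Explore from 8: no path reaches 11. The graph stays acyclic.

No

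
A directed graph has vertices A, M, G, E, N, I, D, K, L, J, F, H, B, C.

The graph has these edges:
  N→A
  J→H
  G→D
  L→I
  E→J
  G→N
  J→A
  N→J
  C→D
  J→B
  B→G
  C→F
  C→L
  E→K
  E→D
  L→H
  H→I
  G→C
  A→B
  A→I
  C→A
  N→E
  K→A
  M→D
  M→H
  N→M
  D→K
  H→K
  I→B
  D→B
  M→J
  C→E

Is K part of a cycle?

Yes

K is on a cycle iff K can reach itself via ≥1 edge.
K → A → B → G → D → K — yes.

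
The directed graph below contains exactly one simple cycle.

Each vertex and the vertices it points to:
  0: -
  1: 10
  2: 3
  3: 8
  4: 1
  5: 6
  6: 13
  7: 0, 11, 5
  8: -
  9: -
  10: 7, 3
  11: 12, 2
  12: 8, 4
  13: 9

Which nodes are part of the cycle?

DFS with gray/black marking from 10:
10 gray
  7 gray
    0 gray
    0 black
    11 gray
      12 gray
        8 gray
        8 black
        4 gray
          1 gray
            1→10: 10 is gray → back edge
Back edge closes the cycle 10 → 7 → 11 → 12 → 4 → 1 → 10; its vertices are {1, 4, 7, 10, 11, 12}.

1, 4, 7, 10, 11, 12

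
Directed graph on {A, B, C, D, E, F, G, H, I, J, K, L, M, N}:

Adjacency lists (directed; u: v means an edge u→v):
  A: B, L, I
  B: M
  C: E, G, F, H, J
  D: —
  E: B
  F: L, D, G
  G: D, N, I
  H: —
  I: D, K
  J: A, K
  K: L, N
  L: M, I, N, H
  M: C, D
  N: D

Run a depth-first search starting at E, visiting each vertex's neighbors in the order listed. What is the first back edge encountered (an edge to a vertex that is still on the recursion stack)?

C→E

DFS from E (visiting each vertex's neighbors in the order listed); mark gray on enter, black on exit:
E gray
  B gray
    M gray
      C gray
        C→E: E is gray → back edge
First back edge: C → E.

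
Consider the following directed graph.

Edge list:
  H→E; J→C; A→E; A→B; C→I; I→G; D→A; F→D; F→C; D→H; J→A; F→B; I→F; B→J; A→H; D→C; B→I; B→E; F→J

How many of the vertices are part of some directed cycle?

7

A vertex is on a directed cycle iff it belongs to a strongly connected component of size ≥ 2 (or has a self-loop).
The vertices on cycles are {A, B, C, D, F, I, J} — 7 in total.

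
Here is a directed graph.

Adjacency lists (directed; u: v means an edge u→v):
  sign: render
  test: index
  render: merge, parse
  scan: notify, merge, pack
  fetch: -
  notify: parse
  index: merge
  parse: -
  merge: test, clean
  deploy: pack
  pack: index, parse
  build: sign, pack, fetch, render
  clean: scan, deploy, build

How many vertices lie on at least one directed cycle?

A vertex is on a directed cycle iff it belongs to a strongly connected component of size ≥ 2 (or has a self-loop).
The vertices on cycles are {pack, scan, sign, test, build, clean, index, merge, deploy, render} — 10 in total.

10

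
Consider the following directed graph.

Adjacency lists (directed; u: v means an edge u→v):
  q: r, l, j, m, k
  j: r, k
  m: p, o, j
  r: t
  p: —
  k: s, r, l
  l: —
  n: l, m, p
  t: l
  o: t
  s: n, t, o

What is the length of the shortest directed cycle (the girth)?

5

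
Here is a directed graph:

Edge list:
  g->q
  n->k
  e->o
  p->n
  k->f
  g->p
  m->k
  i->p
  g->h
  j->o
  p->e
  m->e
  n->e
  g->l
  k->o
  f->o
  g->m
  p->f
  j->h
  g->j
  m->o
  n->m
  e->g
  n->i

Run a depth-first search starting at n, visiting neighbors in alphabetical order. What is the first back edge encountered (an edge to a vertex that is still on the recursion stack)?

m→e

DFS from n (visiting neighbors in alphabetical order); mark gray on enter, black on exit:
n gray
  e gray
    g gray
      h gray
      h black
      j gray
        j→h: h black — skip
        o gray
        o black
      j black
      l gray
      l black
      m gray
        m→e: e is gray → back edge
First back edge: m → e.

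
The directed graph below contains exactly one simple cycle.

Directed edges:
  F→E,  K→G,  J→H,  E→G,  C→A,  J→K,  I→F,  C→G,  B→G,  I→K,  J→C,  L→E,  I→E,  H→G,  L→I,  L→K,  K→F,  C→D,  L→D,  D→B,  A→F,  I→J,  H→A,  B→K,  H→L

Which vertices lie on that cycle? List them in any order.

H, I, J, L

DFS with gray/black marking from J:
J gray
  C gray
    D gray
      B gray
        G gray
        G black
        K gray
          F gray
            E gray
              E→G: G black — skip
            E black
          F black
          K→G: G black — skip
        K black
      B black
    D black
    C→G: G black — skip
    A gray
      A→F: F black — skip
    A black
  C black
  J→K: K black — skip
  H gray
    L gray
      L→D: D black — skip
      L→E: E black — skip
      I gray
        I→F: F black — skip
        I→K: K black — skip
        I→E: E black — skip
        I→J: J is gray → back edge
Back edge closes the cycle J → H → L → I → J; its vertices are {H, I, J, L}.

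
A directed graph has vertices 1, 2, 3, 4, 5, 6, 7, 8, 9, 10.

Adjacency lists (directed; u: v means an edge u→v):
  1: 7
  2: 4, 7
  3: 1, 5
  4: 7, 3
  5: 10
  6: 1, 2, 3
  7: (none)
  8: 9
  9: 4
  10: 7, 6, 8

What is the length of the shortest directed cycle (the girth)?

4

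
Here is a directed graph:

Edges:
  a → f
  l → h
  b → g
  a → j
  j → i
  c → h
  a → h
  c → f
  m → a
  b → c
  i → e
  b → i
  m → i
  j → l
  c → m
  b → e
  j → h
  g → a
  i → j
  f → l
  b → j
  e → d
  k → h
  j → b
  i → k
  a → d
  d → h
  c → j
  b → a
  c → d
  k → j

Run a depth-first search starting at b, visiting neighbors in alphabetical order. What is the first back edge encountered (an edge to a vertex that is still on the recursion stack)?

j→b

DFS from b (visiting neighbors in alphabetical order); mark gray on enter, black on exit:
b gray
  a gray
    d gray
      h gray
      h black
    d black
    f gray
      l gray
        l→h: h black — skip
      l black
    f black
    a→h: h black — skip
    j gray
      j→b: b is gray → back edge
First back edge: j → b.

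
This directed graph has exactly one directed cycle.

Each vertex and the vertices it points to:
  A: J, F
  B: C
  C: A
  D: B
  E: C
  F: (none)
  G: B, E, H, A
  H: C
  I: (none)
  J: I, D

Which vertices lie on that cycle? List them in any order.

DFS with gray/black marking from A:
A gray
  J gray
    I gray
    I black
    D gray
      B gray
        C gray
          C→A: A is gray → back edge
Back edge closes the cycle A → J → D → B → C → A; its vertices are {A, B, C, D, J}.

A, B, C, D, J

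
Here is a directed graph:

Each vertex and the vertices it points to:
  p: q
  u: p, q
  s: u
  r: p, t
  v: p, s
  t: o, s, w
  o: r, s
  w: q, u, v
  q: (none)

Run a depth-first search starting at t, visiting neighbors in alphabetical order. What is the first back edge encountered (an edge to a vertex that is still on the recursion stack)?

DFS from t (visiting neighbors in alphabetical order); mark gray on enter, black on exit:
t gray
  o gray
    r gray
      p gray
        q gray
        q black
      p black
      r→t: t is gray → back edge
First back edge: r → t.

r→t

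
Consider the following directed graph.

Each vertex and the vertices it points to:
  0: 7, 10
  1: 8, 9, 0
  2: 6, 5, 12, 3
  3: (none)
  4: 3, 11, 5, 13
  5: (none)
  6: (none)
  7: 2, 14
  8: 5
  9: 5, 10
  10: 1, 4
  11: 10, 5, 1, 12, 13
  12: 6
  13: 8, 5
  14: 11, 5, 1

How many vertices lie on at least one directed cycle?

A vertex is on a directed cycle iff it belongs to a strongly connected component of size ≥ 2 (or has a self-loop).
The vertices on cycles are {0, 1, 4, 7, 9, 10, 11, 14} — 8 in total.

8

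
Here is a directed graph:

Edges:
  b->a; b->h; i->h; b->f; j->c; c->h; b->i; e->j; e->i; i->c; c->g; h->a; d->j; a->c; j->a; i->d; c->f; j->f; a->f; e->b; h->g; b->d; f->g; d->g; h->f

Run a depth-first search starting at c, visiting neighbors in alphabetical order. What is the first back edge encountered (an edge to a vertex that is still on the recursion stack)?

a->c

DFS from c (visiting neighbors in alphabetical order); mark gray on enter, black on exit:
c gray
  f gray
    g gray
    g black
  f black
  c→g: g black — skip
  h gray
    a gray
      a→c: c is gray → back edge
First back edge: a → c.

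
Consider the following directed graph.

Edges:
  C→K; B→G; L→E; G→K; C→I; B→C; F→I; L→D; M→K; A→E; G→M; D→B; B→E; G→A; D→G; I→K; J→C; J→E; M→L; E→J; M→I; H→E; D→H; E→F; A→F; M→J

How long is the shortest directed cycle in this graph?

2

For each vertex v, BFS finds the shortest path from v back to v.
The shortest such closed walk is J → E → J, length 2.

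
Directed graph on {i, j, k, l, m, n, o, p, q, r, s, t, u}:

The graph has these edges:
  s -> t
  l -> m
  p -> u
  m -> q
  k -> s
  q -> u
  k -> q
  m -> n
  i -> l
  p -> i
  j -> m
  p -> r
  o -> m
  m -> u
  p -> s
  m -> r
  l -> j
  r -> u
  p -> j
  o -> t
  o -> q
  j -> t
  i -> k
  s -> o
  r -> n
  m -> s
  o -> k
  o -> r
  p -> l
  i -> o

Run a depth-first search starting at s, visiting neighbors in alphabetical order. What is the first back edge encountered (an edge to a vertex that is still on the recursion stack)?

DFS from s (visiting neighbors in alphabetical order); mark gray on enter, black on exit:
s gray
  o gray
    k gray
      q gray
        u gray
        u black
      q black
      k→s: s is gray → back edge
First back edge: k → s.

k->s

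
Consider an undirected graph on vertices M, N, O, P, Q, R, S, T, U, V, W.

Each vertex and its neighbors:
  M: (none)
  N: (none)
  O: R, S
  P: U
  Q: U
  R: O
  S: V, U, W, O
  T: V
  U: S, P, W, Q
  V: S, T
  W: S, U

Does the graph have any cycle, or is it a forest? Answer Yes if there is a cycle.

Yes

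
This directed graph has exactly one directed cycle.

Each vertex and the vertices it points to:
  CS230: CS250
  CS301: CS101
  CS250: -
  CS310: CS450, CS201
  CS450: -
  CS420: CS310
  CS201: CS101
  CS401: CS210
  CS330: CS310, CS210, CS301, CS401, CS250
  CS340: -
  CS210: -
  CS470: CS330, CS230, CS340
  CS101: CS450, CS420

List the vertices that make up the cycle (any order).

CS101, CS201, CS310, CS420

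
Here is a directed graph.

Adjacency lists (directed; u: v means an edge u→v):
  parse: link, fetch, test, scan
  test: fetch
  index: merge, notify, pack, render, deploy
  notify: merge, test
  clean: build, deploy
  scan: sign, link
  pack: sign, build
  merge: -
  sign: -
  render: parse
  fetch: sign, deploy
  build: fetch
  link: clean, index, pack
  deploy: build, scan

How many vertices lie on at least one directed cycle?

A vertex is on a directed cycle iff it belongs to a strongly connected component of size ≥ 2 (or has a self-loop).
The vertices on cycles are {link, pack, scan, test, build, clean, fetch, index, parse, deploy, notify, render} — 12 in total.

12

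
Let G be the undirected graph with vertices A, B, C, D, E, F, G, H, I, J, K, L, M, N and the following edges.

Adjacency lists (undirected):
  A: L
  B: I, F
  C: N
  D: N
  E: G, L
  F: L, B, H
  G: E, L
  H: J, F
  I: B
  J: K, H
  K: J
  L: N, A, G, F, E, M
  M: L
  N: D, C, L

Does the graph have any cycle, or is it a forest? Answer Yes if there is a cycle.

Yes

DFS, tracking each vertex's parent; an edge to a visited non-parent vertex closes a cycle.
Start from H:
visit H (parent –)
  visit J (parent H)
    visit K (parent J)
      K–J: parent, skip
    J–H: parent, skip
  visit F (parent H)
    visit L (parent F)
      visit N (parent L)
        visit D (parent N)
          D–N: parent, skip
        visit C (parent N)
          C–N: parent, skip
        N–L: parent, skip
      visit A (parent L)
        A–L: parent, skip
      visit G (parent L)
        visit E (parent G)
          E–G: parent, skip
          E–L: L visited and ≠ parent → cycle
Cycle: L – G – E – L.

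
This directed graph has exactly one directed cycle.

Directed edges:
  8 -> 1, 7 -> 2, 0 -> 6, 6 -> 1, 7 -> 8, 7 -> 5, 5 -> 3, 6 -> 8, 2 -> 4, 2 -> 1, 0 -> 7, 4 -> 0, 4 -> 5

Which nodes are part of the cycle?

DFS with gray/black marking from 4:
4 gray
  0 gray
    6 gray
      1 gray
      1 black
      8 gray
        8→1: 1 black — skip
      8 black
    6 black
    7 gray
      5 gray
        3 gray
        3 black
      5 black
      7→8: 8 black — skip
      2 gray
        2→4: 4 is gray → back edge
Back edge closes the cycle 4 → 0 → 7 → 2 → 4; its vertices are {0, 2, 4, 7}.

0, 2, 4, 7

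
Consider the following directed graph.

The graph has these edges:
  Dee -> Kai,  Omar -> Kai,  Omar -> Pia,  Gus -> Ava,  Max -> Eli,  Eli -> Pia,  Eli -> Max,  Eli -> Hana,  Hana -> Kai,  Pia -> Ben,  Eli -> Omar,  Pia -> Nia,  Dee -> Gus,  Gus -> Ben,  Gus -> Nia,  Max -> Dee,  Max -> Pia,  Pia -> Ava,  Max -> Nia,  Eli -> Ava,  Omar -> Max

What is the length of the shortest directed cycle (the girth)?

2

For each vertex v, BFS finds the shortest path from v back to v.
The shortest such closed walk is Max → Eli → Max, length 2.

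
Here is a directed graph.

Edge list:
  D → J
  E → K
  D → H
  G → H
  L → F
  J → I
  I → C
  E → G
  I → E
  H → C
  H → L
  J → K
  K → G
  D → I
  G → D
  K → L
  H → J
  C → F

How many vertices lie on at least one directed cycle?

7

A vertex is on a directed cycle iff it belongs to a strongly connected component of size ≥ 2 (or has a self-loop).
The vertices on cycles are {D, E, G, H, I, J, K} — 7 in total.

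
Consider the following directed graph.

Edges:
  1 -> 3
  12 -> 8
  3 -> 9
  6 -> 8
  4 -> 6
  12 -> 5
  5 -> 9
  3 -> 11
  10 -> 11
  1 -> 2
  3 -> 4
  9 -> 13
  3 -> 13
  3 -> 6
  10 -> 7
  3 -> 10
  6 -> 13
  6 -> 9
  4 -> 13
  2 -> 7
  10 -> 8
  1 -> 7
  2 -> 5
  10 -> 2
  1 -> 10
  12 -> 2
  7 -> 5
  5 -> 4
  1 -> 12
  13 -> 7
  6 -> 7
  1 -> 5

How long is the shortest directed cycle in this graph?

4

For each vertex v, BFS finds the shortest path from v back to v.
The shortest such closed walk is 4 → 13 → 7 → 5 → 4, length 4.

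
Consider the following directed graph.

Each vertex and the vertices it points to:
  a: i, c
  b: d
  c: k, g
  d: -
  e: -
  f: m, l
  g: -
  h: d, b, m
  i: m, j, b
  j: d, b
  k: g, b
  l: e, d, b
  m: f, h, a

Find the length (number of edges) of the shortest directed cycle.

2

For each vertex v, BFS finds the shortest path from v back to v.
The shortest such closed walk is m → f → m, length 2.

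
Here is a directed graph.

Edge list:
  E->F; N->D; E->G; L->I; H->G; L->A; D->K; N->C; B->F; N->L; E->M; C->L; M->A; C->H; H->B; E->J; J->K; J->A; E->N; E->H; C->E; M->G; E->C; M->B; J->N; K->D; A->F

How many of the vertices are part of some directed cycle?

6

A vertex is on a directed cycle iff it belongs to a strongly connected component of size ≥ 2 (or has a self-loop).
The vertices on cycles are {C, D, E, J, K, N} — 6 in total.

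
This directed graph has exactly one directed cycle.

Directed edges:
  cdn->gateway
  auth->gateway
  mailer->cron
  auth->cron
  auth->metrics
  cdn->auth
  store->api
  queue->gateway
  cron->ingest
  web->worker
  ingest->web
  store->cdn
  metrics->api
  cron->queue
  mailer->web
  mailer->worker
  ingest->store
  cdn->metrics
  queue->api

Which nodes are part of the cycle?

DFS with gray/black marking from cron:
cron gray
  ingest gray
    store gray
      api gray
      api black
      cdn gray
        auth gray
          metrics gray
            metrics→api: api black — skip
          metrics black
          gateway gray
          gateway black
          auth→cron: cron is gray → back edge
Back edge closes the cycle cron → ingest → store → cdn → auth → cron; its vertices are {cdn, auth, cron, store, ingest}.

cdn, auth, cron, store, ingest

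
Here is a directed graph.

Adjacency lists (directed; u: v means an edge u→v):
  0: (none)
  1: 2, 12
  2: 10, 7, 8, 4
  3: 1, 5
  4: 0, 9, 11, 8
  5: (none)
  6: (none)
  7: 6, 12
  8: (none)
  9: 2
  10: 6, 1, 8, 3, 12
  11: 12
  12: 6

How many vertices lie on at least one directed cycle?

A vertex is on a directed cycle iff it belongs to a strongly connected component of size ≥ 2 (or has a self-loop).
The vertices on cycles are {1, 2, 3, 4, 9, 10} — 6 in total.

6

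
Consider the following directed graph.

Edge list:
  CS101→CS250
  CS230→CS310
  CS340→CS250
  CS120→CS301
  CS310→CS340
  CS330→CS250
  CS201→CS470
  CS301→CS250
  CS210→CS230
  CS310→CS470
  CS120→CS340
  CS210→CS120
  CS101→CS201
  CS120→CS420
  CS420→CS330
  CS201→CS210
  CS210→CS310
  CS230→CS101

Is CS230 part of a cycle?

Yes

CS230 is on a cycle iff CS230 can reach itself via ≥1 edge.
CS230 → CS101 → CS201 → CS210 → CS230 — yes.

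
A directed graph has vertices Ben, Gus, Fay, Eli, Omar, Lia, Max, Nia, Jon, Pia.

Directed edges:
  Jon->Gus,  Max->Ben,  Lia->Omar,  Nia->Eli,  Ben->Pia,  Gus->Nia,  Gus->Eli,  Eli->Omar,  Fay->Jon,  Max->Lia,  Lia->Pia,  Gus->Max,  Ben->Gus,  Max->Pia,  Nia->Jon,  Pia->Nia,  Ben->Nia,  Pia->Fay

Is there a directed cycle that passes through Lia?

Lia is on a cycle iff Lia can reach itself via ≥1 edge.
Lia → Pia → Nia → Jon → Gus → Max → Lia — yes.

Yes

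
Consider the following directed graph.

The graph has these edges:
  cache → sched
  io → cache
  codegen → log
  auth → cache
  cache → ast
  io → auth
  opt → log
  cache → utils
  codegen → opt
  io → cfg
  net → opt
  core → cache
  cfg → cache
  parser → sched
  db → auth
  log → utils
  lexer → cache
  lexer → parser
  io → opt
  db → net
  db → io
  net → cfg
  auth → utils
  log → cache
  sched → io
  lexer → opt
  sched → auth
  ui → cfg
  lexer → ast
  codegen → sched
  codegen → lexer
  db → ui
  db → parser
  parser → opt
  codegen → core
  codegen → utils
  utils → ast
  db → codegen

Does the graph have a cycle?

DFS with white/gray/black marking, starting from lexer:
lexer gray
  cache gray
    ast gray
    ast black
    sched gray
      io gray
        opt gray
          log gray
            utils gray
              utils→ast: ast black — skip
            utils black
            log→cache: cache is gray → back edge
Back edge found, so a cycle exists: cache → sched → io → opt → log → cache.

Yes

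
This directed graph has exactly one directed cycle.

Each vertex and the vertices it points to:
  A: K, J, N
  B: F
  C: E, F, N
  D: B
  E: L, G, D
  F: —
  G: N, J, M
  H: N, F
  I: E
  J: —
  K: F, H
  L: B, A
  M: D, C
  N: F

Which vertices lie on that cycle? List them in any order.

C, E, G, M

DFS with gray/black marking from E:
E gray
  L gray
    B gray
      F gray
      F black
    B black
    A gray
      K gray
        K→F: F black — skip
        H gray
          N gray
            N→F: F black — skip
          N black
          H→F: F black — skip
        H black
      K black
      J gray
      J black
      A→N: N black — skip
    A black
  L black
  G gray
    G→N: N black — skip
    G→J: J black — skip
    M gray
      D gray
        D→B: B black — skip
      D black
      C gray
        C→E: E is gray → back edge
Back edge closes the cycle E → G → M → C → E; its vertices are {C, E, G, M}.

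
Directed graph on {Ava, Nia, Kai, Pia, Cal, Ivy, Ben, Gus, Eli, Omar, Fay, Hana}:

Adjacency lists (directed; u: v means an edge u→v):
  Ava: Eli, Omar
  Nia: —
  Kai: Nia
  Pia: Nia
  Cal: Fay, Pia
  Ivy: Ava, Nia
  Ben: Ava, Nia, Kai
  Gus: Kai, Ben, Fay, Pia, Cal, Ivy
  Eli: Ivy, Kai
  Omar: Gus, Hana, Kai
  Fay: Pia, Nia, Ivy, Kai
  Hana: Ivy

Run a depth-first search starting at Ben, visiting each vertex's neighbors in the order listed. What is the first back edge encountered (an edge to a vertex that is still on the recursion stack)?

DFS from Ben (visiting each vertex's neighbors in the order listed); mark gray on enter, black on exit:
Ben gray
  Ava gray
    Eli gray
      Ivy gray
        Ivy→Ava: Ava is gray → back edge
First back edge: Ivy → Ava.

Ivy->Ava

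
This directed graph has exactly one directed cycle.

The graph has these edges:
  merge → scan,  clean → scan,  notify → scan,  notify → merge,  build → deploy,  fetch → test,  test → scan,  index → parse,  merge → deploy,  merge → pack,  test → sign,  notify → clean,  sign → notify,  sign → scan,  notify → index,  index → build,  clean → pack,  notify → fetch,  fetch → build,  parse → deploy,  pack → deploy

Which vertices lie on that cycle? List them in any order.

sign, test, fetch, notify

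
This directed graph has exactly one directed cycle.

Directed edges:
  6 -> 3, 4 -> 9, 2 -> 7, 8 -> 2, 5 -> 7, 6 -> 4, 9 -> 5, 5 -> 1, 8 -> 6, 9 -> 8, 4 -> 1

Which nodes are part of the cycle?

DFS with gray/black marking from 9:
9 gray
  8 gray
    6 gray
      3 gray
      3 black
      4 gray
        1 gray
        1 black
        4→9: 9 is gray → back edge
Back edge closes the cycle 9 → 8 → 6 → 4 → 9; its vertices are {4, 6, 8, 9}.

4, 6, 8, 9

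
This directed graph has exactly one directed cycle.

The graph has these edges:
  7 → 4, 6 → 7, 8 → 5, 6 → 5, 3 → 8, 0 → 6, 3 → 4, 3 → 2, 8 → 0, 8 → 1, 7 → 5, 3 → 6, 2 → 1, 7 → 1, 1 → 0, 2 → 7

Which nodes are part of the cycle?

0, 1, 6, 7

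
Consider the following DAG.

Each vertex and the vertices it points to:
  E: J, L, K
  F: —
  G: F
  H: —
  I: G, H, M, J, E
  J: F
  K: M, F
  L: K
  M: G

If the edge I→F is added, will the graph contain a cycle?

No

Adding I→F creates a cycle iff F can already reach I.
Explore from F: no path reaches I. The graph stays acyclic.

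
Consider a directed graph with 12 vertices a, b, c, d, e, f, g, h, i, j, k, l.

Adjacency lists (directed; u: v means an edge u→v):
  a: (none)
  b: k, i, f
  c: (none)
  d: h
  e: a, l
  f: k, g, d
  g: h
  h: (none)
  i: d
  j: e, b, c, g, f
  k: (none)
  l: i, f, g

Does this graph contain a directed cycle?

DFS with white/gray/black marking, starting from k:
k gray
k black
a gray
a black
b gray
  b→k: k black — skip
  i gray
    d gray
      h gray
      h black
    d black
  i black
  f gray
    f→k: k black — skip
    g gray
      g→h: h black — skip
    g black
    f→d: d black — skip
  f black
b black
c gray
c black
e gray
  e→a: a black — skip
  l gray
    l→i: i black — skip
    l→f: f black — skip
    l→g: g black — skip
  l black
e black
j gray
  j→e: e black — skip
  j→b: b black — skip
  j→c: c black — skip
  j→g: g black — skip
  j→f: f black — skip
j black
Every edge goes to a white or black vertex — no back edge, so the graph is acyclic.

No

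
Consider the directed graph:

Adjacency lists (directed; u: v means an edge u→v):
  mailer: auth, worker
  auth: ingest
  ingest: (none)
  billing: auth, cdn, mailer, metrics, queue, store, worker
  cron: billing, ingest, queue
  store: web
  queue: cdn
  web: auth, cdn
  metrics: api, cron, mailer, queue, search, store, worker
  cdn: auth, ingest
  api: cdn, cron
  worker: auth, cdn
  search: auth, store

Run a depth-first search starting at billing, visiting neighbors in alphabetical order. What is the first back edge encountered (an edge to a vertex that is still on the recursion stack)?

cron→billing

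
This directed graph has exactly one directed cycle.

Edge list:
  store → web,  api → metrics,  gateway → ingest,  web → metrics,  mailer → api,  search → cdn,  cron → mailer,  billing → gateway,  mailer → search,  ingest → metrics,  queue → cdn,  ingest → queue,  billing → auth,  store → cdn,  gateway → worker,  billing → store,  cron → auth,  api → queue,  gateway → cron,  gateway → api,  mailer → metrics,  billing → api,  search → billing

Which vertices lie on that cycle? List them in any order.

DFS with gray/black marking from billing:
billing gray
  api gray
    queue gray
      cdn gray
      cdn black
    queue black
    metrics gray
    metrics black
  api black
  gateway gray
    ingest gray
      ingest→queue: queue black — skip
      ingest→metrics: metrics black — skip
    ingest black
    gateway→api: api black — skip
    cron gray
      auth gray
      auth black
      mailer gray
        search gray
          search→cdn: cdn black — skip
          search→billing: billing is gray → back edge
Back edge closes the cycle billing → gateway → cron → mailer → search → billing; its vertices are {cron, mailer, search, billing, gateway}.

cron, mailer, search, billing, gateway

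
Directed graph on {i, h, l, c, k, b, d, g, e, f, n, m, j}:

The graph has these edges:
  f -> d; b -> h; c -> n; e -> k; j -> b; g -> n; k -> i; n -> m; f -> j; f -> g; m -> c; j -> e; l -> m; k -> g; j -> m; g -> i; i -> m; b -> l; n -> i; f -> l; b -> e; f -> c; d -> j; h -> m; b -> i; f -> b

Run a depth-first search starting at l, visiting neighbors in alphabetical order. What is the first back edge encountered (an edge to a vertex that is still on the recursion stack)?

i→m

DFS from l (visiting neighbors in alphabetical order); mark gray on enter, black on exit:
l gray
  m gray
    c gray
      n gray
        i gray
          i→m: m is gray → back edge
First back edge: i → m.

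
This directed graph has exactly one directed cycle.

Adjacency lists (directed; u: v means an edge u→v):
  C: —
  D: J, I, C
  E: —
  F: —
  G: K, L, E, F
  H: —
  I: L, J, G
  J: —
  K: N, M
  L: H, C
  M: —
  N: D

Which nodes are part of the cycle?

D, G, I, K, N

DFS with gray/black marking from G:
G gray
  K gray
    N gray
      D gray
        J gray
        J black
        I gray
          L gray
            H gray
            H black
            C gray
            C black
          L black
          I→J: J black — skip
          I→G: G is gray → back edge
Back edge closes the cycle G → K → N → D → I → G; its vertices are {D, G, I, K, N}.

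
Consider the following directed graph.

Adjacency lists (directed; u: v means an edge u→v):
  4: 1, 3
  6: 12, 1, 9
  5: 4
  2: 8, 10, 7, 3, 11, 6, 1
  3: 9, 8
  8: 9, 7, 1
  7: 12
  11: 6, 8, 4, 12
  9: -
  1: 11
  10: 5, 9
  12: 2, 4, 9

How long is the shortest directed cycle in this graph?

For each vertex v, BFS finds the shortest path from v back to v.
The shortest such closed walk is 2 → 7 → 12 → 2, length 3.

3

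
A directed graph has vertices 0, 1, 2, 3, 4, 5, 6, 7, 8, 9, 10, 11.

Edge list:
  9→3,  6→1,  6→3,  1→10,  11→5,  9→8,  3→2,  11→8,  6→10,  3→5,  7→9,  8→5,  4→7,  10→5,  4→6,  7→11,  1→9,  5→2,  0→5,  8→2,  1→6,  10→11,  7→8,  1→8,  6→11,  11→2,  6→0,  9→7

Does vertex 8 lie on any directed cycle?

8 lies on a cycle iff there is a path from 8 back to itself.
Exploring from 8, it never reaches itself; equivalently, its strongly connected component is a singleton.

No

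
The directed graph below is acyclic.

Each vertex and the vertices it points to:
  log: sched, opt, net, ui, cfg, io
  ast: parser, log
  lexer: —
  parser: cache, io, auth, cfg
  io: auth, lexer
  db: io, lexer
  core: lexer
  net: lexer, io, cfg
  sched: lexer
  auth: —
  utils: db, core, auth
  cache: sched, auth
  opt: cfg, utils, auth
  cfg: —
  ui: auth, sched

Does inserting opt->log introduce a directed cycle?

Yes

Adding opt→log creates a cycle iff log can already reach opt.
Path from log: log → opt.
So log → … → opt → log is a cycle.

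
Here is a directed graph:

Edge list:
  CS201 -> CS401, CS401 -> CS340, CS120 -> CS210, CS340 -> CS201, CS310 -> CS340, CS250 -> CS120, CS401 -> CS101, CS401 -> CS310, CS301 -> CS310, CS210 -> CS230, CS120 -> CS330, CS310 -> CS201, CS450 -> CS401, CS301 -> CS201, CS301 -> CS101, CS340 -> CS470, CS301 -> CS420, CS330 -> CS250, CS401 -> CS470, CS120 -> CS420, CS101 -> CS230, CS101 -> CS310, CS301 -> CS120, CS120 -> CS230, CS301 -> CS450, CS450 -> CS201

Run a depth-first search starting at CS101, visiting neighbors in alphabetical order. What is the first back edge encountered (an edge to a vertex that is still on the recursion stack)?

CS401→CS101

DFS from CS101 (visiting neighbors in alphabetical order); mark gray on enter, black on exit:
CS101 gray
  CS230 gray
  CS230 black
  CS310 gray
    CS201 gray
      CS401 gray
        CS401→CS101: CS101 is gray → back edge
First back edge: CS401 → CS101.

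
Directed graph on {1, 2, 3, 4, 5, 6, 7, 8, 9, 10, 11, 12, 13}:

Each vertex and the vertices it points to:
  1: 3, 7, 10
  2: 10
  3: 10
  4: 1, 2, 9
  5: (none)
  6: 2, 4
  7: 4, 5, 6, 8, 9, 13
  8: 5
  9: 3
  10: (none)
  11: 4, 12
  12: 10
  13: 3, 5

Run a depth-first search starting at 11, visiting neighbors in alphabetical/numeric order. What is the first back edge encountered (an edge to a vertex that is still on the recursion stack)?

7->4

DFS from 11 (visiting neighbors in alphabetical/numeric order); mark gray on enter, black on exit:
11 gray
  4 gray
    1 gray
      3 gray
        10 gray
        10 black
      3 black
      7 gray
        7→4: 4 is gray → back edge
First back edge: 7 → 4.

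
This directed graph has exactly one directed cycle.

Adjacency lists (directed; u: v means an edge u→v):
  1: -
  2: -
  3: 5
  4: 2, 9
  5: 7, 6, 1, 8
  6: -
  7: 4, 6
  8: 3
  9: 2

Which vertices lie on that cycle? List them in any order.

3, 5, 8

DFS with gray/black marking from 5:
5 gray
  7 gray
    4 gray
      2 gray
      2 black
      9 gray
        9→2: 2 black — skip
      9 black
    4 black
    6 gray
    6 black
  7 black
  5→6: 6 black — skip
  1 gray
  1 black
  8 gray
    3 gray
      3→5: 5 is gray → back edge
Back edge closes the cycle 5 → 8 → 3 → 5; its vertices are {3, 5, 8}.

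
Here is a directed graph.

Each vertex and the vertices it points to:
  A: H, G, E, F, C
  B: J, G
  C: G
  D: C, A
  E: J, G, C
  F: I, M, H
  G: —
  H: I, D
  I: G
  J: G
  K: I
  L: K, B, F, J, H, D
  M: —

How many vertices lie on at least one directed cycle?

4

A vertex is on a directed cycle iff it belongs to a strongly connected component of size ≥ 2 (or has a self-loop).
The vertices on cycles are {A, D, F, H} — 4 in total.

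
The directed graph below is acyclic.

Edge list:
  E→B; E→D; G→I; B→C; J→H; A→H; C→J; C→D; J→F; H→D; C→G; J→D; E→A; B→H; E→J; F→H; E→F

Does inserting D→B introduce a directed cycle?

Yes

Adding D→B creates a cycle iff B can already reach D.
Path from B: B → C → D.
So B → … → D → B is a cycle.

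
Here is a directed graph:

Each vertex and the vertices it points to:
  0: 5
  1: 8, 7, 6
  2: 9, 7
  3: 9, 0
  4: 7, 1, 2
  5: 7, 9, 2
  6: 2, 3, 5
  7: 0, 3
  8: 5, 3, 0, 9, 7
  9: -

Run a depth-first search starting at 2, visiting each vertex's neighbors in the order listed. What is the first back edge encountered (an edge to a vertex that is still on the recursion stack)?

DFS from 2 (visiting each vertex's neighbors in the order listed); mark gray on enter, black on exit:
2 gray
  9 gray
  9 black
  7 gray
    0 gray
      5 gray
        5→7: 7 is gray → back edge
First back edge: 5 → 7.

5→7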